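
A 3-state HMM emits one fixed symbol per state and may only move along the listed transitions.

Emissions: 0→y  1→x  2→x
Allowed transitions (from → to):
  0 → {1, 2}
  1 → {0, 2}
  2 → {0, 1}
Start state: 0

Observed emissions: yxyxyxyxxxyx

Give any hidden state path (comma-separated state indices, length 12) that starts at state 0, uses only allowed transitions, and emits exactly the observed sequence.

0,1,0,1,0,1,0,1,2,1,0,1

  0: obs=y cand={0} pick 0 [start]
  1: obs=x cand={1,2} pick 1 [0->1 ok]
  2: obs=y cand={0} pick 0 [1->0 ok]
  3: obs=x cand={1,2} pick 1 [0->1 ok]
  4: obs=y cand={0} pick 0 [1->0 ok]
  5: obs=x cand={1,2} pick 1 [0->1 ok]
  6: obs=y cand={0} pick 0 [1->0 ok]
  7: obs=x cand={1,2} pick 1 [0->1 ok]
  8: obs=x cand={1,2} pick 2 [1->2 ok]
  9: obs=x cand={1,2} pick 1 [2->1 ok]
  10: obs=y cand={0} pick 0 [1->0 ok]
  11: obs=x cand={1,2} pick 1 [0->1 ok]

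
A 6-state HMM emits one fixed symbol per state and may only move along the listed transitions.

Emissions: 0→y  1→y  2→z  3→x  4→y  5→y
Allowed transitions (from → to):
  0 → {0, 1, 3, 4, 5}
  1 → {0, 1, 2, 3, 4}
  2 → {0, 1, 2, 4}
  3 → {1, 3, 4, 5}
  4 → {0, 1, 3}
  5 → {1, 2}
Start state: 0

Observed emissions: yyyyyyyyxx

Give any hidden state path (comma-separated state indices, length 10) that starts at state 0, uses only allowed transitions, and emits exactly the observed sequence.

  pos 0: y in {0,1,4,5}, choose 0; start
  pos 1: y in {0,1,4,5}, choose 0; 0->0 ok
  pos 2: y in {0,1,4,5}, choose 1; 0->1 ok
  pos 3: y in {0,1,4,5}, choose 1; 1->1 ok
  pos 4: y in {0,1,4,5}, choose 0; 1->0 ok
  pos 5: y in {0,1,4,5}, choose 4; 0->4 ok
  pos 6: y in {0,1,4,5}, choose 0; 4->0 ok
  pos 7: y in {0,1,4,5}, choose 4; 0->4 ok
  pos 8: x in {3}, choose 3; 4->3 ok
  pos 9: x in {3}, choose 3; 3->3 ok

0,0,1,1,0,4,0,4,3,3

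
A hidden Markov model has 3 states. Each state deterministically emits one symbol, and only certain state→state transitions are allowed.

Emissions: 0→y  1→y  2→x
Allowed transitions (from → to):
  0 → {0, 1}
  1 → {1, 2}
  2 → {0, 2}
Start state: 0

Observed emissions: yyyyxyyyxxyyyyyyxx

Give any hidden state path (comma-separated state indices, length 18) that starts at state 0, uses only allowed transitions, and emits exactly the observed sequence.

0,0,0,1,2,0,1,1,2,2,0,0,0,0,0,1,2,2

  0: obs=y cand={0,1} pick 0 [start]
  1: obs=y cand={0,1} pick 0 [0->0 ok]
  2: obs=y cand={0,1} pick 0 [0->0 ok]
  3: obs=y cand={0,1} pick 1 [0->1 ok]
  4: obs=x cand={2} pick 2 [1->2 ok]
  5: obs=y cand={0,1} pick 0 [2->0 ok]
  6: obs=y cand={0,1} pick 1 [0->1 ok]
  7: obs=y cand={0,1} pick 1 [1->1 ok]
  8: obs=x cand={2} pick 2 [1->2 ok]
  9: obs=x cand={2} pick 2 [2->2 ok]
  10: obs=y cand={0,1} pick 0 [2->0 ok]
  11: obs=y cand={0,1} pick 0 [0->0 ok]
  12: obs=y cand={0,1} pick 0 [0->0 ok]
  13: obs=y cand={0,1} pick 0 [0->0 ok]
  14: obs=y cand={0,1} pick 0 [0->0 ok]
  15: obs=y cand={0,1} pick 1 [0->1 ok]
  16: obs=x cand={2} pick 2 [1->2 ok]
  17: obs=x cand={2} pick 2 [2->2 ok]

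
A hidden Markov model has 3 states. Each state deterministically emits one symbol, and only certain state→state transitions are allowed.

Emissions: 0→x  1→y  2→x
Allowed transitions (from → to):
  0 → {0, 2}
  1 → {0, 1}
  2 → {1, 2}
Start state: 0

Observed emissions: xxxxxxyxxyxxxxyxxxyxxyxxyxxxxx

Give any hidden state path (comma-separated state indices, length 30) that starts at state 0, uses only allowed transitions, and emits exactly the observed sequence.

0,0,0,2,2,2,1,0,2,1,0,0,2,2,1,0,2,2,1,0,2,1,0,2,1,0,0,0,0,0

  0: obs=x cand={0,2} pick 0 [start]
  1: obs=x cand={0,2} pick 0 [0->0 ok]
  2: obs=x cand={0,2} pick 0 [0->0 ok]
  3: obs=x cand={0,2} pick 2 [0->2 ok]
  4: obs=x cand={0,2} pick 2 [2->2 ok]
  5: obs=x cand={0,2} pick 2 [2->2 ok]
  6: obs=y cand={1} pick 1 [2->1 ok]
  7: obs=x cand={0,2} pick 0 [1->0 ok]
  8: obs=x cand={0,2} pick 2 [0->2 ok]
  9: obs=y cand={1} pick 1 [2->1 ok]
  10: obs=x cand={0,2} pick 0 [1->0 ok]
  11: obs=x cand={0,2} pick 0 [0->0 ok]
  12: obs=x cand={0,2} pick 2 [0->2 ok]
  13: obs=x cand={0,2} pick 2 [2->2 ok]
  14: obs=y cand={1} pick 1 [2->1 ok]
  15: obs=x cand={0,2} pick 0 [1->0 ok]
  16: obs=x cand={0,2} pick 2 [0->2 ok]
  17: obs=x cand={0,2} pick 2 [2->2 ok]
  18: obs=y cand={1} pick 1 [2->1 ok]
  19: obs=x cand={0,2} pick 0 [1->0 ok]
  20: obs=x cand={0,2} pick 2 [0->2 ok]
  21: obs=y cand={1} pick 1 [2->1 ok]
  22: obs=x cand={0,2} pick 0 [1->0 ok]
  23: obs=x cand={0,2} pick 2 [0->2 ok]
  24: obs=y cand={1} pick 1 [2->1 ok]
  25: obs=x cand={0,2} pick 0 [1->0 ok]
  26: obs=x cand={0,2} pick 0 [0->0 ok]
  27: obs=x cand={0,2} pick 0 [0->0 ok]
  28: obs=x cand={0,2} pick 0 [0->0 ok]
  29: obs=x cand={0,2} pick 0 [0->0 ok]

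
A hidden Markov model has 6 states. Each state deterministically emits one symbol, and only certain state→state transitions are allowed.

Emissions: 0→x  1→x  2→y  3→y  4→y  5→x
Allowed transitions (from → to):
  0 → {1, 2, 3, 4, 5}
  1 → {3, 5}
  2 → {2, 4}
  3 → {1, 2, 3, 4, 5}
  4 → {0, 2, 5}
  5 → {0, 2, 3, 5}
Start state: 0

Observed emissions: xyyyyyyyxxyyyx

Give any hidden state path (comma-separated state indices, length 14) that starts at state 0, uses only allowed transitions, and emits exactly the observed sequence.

0,2,2,2,2,2,2,4,0,5,3,2,4,5

  t0 'x' -> {0,1,5}, take 0 (start)
  t1 'y' -> {2,3,4}, take 2 (0->2 ok)
  t2 'y' -> {2,3,4}, take 2 (2->2 ok)
  t3 'y' -> {2,3,4}, take 2 (2->2 ok)
  t4 'y' -> {2,3,4}, take 2 (2->2 ok)
  t5 'y' -> {2,3,4}, take 2 (2->2 ok)
  t6 'y' -> {2,3,4}, take 2 (2->2 ok)
  t7 'y' -> {2,3,4}, take 4 (2->4 ok)
  t8 'x' -> {0,1,5}, take 0 (4->0 ok)
  t9 'x' -> {0,1,5}, take 5 (0->5 ok)
  t10 'y' -> {2,3,4}, take 3 (5->3 ok)
  t11 'y' -> {2,3,4}, take 2 (3->2 ok)
  t12 'y' -> {2,3,4}, take 4 (2->4 ok)
  t13 'x' -> {0,1,5}, take 5 (4->5 ok)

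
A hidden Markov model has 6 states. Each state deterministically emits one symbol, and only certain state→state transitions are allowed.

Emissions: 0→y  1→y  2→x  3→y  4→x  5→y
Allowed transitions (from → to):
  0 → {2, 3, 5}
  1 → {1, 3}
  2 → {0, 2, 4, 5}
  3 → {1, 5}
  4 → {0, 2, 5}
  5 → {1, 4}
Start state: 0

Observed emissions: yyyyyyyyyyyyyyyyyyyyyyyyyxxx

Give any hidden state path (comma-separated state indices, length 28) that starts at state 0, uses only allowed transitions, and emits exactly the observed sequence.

  t0 'y' -> {0,1,3,5}, take 0 (start)
  t1 'y' -> {0,1,3,5}, take 3 (0->3 ok)
  t2 'y' -> {0,1,3,5}, take 1 (3->1 ok)
  t3 'y' -> {0,1,3,5}, take 3 (1->3 ok)
  t4 'y' -> {0,1,3,5}, take 1 (3->1 ok)
  t5 'y' -> {0,1,3,5}, take 1 (1->1 ok)
  t6 'y' -> {0,1,3,5}, take 3 (1->3 ok)
  t7 'y' -> {0,1,3,5}, take 1 (3->1 ok)
  t8 'y' -> {0,1,3,5}, take 3 (1->3 ok)
  t9 'y' -> {0,1,3,5}, take 1 (3->1 ok)
  t10 'y' -> {0,1,3,5}, take 3 (1->3 ok)
  t11 'y' -> {0,1,3,5}, take 1 (3->1 ok)
  t12 'y' -> {0,1,3,5}, take 3 (1->3 ok)
  t13 'y' -> {0,1,3,5}, take 5 (3->5 ok)
  t14 'y' -> {0,1,3,5}, take 1 (5->1 ok)
  t15 'y' -> {0,1,3,5}, take 1 (1->1 ok)
  t16 'y' -> {0,1,3,5}, take 1 (1->1 ok)
  t17 'y' -> {0,1,3,5}, take 3 (1->3 ok)
  t18 'y' -> {0,1,3,5}, take 1 (3->1 ok)
  t19 'y' -> {0,1,3,5}, take 1 (1->1 ok)
  t20 'y' -> {0,1,3,5}, take 1 (1->1 ok)
  t21 'y' -> {0,1,3,5}, take 3 (1->3 ok)
  t22 'y' -> {0,1,3,5}, take 1 (3->1 ok)
  t23 'y' -> {0,1,3,5}, take 3 (1->3 ok)
  t24 'y' -> {0,1,3,5}, take 5 (3->5 ok)
  t25 'x' -> {2,4}, take 4 (5->4 ok)
  t26 'x' -> {2,4}, take 2 (4->2 ok)
  t27 'x' -> {2,4}, take 2 (2->2 ok)

0,3,1,3,1,1,3,1,3,1,3,1,3,5,1,1,1,3,1,1,1,3,1,3,5,4,2,2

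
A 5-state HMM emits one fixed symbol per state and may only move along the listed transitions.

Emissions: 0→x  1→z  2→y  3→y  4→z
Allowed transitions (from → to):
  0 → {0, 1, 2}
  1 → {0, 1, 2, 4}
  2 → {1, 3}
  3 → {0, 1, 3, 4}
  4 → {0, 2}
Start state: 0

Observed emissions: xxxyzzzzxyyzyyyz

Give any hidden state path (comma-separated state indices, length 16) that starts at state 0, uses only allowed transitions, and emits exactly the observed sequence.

  t0 'x' -> {0}, take 0 (start)
  t1 'x' -> {0}, take 0 (0->0 ok)
  t2 'x' -> {0}, take 0 (0->0 ok)
  t3 'y' -> {2,3}, take 2 (0->2 ok)
  t4 'z' -> {1,4}, take 1 (2->1 ok)
  t5 'z' -> {1,4}, take 1 (1->1 ok)
  t6 'z' -> {1,4}, take 1 (1->1 ok)
  t7 'z' -> {1,4}, take 4 (1->4 ok)
  t8 'x' -> {0}, take 0 (4->0 ok)
  t9 'y' -> {2,3}, take 2 (0->2 ok)
  t10 'y' -> {2,3}, take 3 (2->3 ok)
  t11 'z' -> {1,4}, take 4 (3->4 ok)
  t12 'y' -> {2,3}, take 2 (4->2 ok)
  t13 'y' -> {2,3}, take 3 (2->3 ok)
  t14 'y' -> {2,3}, take 3 (3->3 ok)
  t15 'z' -> {1,4}, take 1 (3->1 ok)

0,0,0,2,1,1,1,4,0,2,3,4,2,3,3,1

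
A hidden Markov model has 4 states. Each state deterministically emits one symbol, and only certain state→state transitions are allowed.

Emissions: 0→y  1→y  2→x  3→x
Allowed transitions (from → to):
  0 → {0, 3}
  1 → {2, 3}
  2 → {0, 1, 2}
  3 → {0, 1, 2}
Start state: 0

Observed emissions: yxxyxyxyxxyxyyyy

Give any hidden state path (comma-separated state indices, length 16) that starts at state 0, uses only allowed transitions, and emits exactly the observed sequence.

  t0 'y' -> {0,1}, take 0 (start)
  t1 'x' -> {2,3}, take 3 (0->3 ok)
  t2 'x' -> {2,3}, take 2 (3->2 ok)
  t3 'y' -> {0,1}, take 1 (2->1 ok)
  t4 'x' -> {2,3}, take 3 (1->3 ok)
  t5 'y' -> {0,1}, take 0 (3->0 ok)
  t6 'x' -> {2,3}, take 3 (0->3 ok)
  t7 'y' -> {0,1}, take 1 (3->1 ok)
  t8 'x' -> {2,3}, take 2 (1->2 ok)
  t9 'x' -> {2,3}, take 2 (2->2 ok)
  t10 'y' -> {0,1}, take 1 (2->1 ok)
  t11 'x' -> {2,3}, take 2 (1->2 ok)
  t12 'y' -> {0,1}, take 0 (2->0 ok)
  t13 'y' -> {0,1}, take 0 (0->0 ok)
  t14 'y' -> {0,1}, take 0 (0->0 ok)
  t15 'y' -> {0,1}, take 0 (0->0 ok)

0,3,2,1,3,0,3,1,2,2,1,2,0,0,0,0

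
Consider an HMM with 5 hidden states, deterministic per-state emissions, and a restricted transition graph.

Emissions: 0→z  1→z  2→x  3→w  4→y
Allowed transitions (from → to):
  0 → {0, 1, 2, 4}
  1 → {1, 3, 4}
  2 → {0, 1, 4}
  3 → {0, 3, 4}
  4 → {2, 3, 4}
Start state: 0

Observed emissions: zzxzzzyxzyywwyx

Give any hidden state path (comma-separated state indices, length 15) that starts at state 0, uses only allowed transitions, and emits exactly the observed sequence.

  0: obs=z cand={0,1} pick 0 [start]
  1: obs=z cand={0,1} pick 0 [0->0 ok]
  2: obs=x cand={2} pick 2 [0->2 ok]
  3: obs=z cand={0,1} pick 0 [2->0 ok]
  4: obs=z cand={0,1} pick 0 [0->0 ok]
  5: obs=z cand={0,1} pick 0 [0->0 ok]
  6: obs=y cand={4} pick 4 [0->4 ok]
  7: obs=x cand={2} pick 2 [4->2 ok]
  8: obs=z cand={0,1} pick 0 [2->0 ok]
  9: obs=y cand={4} pick 4 [0->4 ok]
  10: obs=y cand={4} pick 4 [4->4 ok]
  11: obs=w cand={3} pick 3 [4->3 ok]
  12: obs=w cand={3} pick 3 [3->3 ok]
  13: obs=y cand={4} pick 4 [3->4 ok]
  14: obs=x cand={2} pick 2 [4->2 ok]

0,0,2,0,0,0,4,2,0,4,4,3,3,4,2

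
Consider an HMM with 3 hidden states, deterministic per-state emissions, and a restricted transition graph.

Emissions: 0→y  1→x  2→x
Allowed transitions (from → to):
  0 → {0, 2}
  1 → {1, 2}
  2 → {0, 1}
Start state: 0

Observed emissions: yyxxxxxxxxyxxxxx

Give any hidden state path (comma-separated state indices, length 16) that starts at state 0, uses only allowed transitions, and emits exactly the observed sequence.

0,0,2,1,2,1,1,1,1,2,0,2,1,2,1,2

  t0 'y' -> {0}, take 0 (start)
  t1 'y' -> {0}, take 0 (0->0 ok)
  t2 'x' -> {1,2}, take 2 (0->2 ok)
  t3 'x' -> {1,2}, take 1 (2->1 ok)
  t4 'x' -> {1,2}, take 2 (1->2 ok)
  t5 'x' -> {1,2}, take 1 (2->1 ok)
  t6 'x' -> {1,2}, take 1 (1->1 ok)
  t7 'x' -> {1,2}, take 1 (1->1 ok)
  t8 'x' -> {1,2}, take 1 (1->1 ok)
  t9 'x' -> {1,2}, take 2 (1->2 ok)
  t10 'y' -> {0}, take 0 (2->0 ok)
  t11 'x' -> {1,2}, take 2 (0->2 ok)
  t12 'x' -> {1,2}, take 1 (2->1 ok)
  t13 'x' -> {1,2}, take 2 (1->2 ok)
  t14 'x' -> {1,2}, take 1 (2->1 ok)
  t15 'x' -> {1,2}, take 2 (1->2 ok)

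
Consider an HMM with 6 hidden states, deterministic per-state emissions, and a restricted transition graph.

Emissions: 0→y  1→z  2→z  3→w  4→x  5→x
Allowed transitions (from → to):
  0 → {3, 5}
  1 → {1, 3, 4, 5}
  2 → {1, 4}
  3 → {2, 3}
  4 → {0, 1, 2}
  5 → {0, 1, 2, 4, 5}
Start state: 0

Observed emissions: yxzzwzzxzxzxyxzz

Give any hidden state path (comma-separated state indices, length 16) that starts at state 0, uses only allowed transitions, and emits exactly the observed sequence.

0,5,1,1,3,2,1,5,1,5,2,4,0,5,2,1

  pos 0: y in {0}, choose 0; start
  pos 1: x in {4,5}, choose 5; 0->5 ok
  pos 2: z in {1,2}, choose 1; 5->1 ok
  pos 3: z in {1,2}, choose 1; 1->1 ok
  pos 4: w in {3}, choose 3; 1->3 ok
  pos 5: z in {1,2}, choose 2; 3->2 ok
  pos 6: z in {1,2}, choose 1; 2->1 ok
  pos 7: x in {4,5}, choose 5; 1->5 ok
  pos 8: z in {1,2}, choose 1; 5->1 ok
  pos 9: x in {4,5}, choose 5; 1->5 ok
  pos 10: z in {1,2}, choose 2; 5->2 ok
  pos 11: x in {4,5}, choose 4; 2->4 ok
  pos 12: y in {0}, choose 0; 4->0 ok
  pos 13: x in {4,5}, choose 5; 0->5 ok
  pos 14: z in {1,2}, choose 2; 5->2 ok
  pos 15: z in {1,2}, choose 1; 2->1 ok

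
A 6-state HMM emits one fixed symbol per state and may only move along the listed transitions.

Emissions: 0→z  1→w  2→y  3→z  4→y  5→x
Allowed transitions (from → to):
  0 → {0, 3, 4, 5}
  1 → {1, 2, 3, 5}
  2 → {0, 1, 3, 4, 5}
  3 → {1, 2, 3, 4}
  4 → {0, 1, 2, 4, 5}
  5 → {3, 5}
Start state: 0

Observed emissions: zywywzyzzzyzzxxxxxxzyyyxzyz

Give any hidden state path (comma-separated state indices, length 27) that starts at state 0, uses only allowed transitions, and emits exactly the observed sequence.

0,4,1,2,1,3,4,0,0,3,2,0,0,5,5,5,5,5,5,3,2,4,4,5,3,4,0

  pos 0: z in {0,3}, choose 0; start
  pos 1: y in {2,4}, choose 4; 0->4 ok
  pos 2: w in {1}, choose 1; 4->1 ok
  pos 3: y in {2,4}, choose 2; 1->2 ok
  pos 4: w in {1}, choose 1; 2->1 ok
  pos 5: z in {0,3}, choose 3; 1->3 ok
  pos 6: y in {2,4}, choose 4; 3->4 ok
  pos 7: z in {0,3}, choose 0; 4->0 ok
  pos 8: z in {0,3}, choose 0; 0->0 ok
  pos 9: z in {0,3}, choose 3; 0->3 ok
  pos 10: y in {2,4}, choose 2; 3->2 ok
  pos 11: z in {0,3}, choose 0; 2->0 ok
  pos 12: z in {0,3}, choose 0; 0->0 ok
  pos 13: x in {5}, choose 5; 0->5 ok
  pos 14: x in {5}, choose 5; 5->5 ok
  pos 15: x in {5}, choose 5; 5->5 ok
  pos 16: x in {5}, choose 5; 5->5 ok
  pos 17: x in {5}, choose 5; 5->5 ok
  pos 18: x in {5}, choose 5; 5->5 ok
  pos 19: z in {0,3}, choose 3; 5->3 ok
  pos 20: y in {2,4}, choose 2; 3->2 ok
  pos 21: y in {2,4}, choose 4; 2->4 ok
  pos 22: y in {2,4}, choose 4; 4->4 ok
  pos 23: x in {5}, choose 5; 4->5 ok
  pos 24: z in {0,3}, choose 3; 5->3 ok
  pos 25: y in {2,4}, choose 4; 3->4 ok
  pos 26: z in {0,3}, choose 0; 4->0 ok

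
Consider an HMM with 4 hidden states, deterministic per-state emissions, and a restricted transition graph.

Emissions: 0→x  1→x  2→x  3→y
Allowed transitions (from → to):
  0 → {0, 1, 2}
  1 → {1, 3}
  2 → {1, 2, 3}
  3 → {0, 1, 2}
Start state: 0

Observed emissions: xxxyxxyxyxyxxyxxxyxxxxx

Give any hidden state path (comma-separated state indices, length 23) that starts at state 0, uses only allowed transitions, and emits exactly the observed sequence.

  [0] x  {0,1,2}  => 0  start
  [1] x  {0,1,2}  => 1  0->1 ok
  [2] x  {0,1,2}  => 1  1->1 ok
  [3] y  {3}  => 3  1->3 ok
  [4] x  {0,1,2}  => 0  3->0 ok
  [5] x  {0,1,2}  => 1  0->1 ok
  [6] y  {3}  => 3  1->3 ok
  [7] x  {0,1,2}  => 1  3->1 ok
  [8] y  {3}  => 3  1->3 ok
  [9] x  {0,1,2}  => 2  3->2 ok
  [10] y  {3}  => 3  2->3 ok
  [11] x  {0,1,2}  => 0  3->0 ok
  [12] x  {0,1,2}  => 1  0->1 ok
  [13] y  {3}  => 3  1->3 ok
  [14] x  {0,1,2}  => 2  3->2 ok
  [15] x  {0,1,2}  => 2  2->2 ok
  [16] x  {0,1,2}  => 2  2->2 ok
  [17] y  {3}  => 3  2->3 ok
  [18] x  {0,1,2}  => 2  3->2 ok
  [19] x  {0,1,2}  => 2  2->2 ok
  [20] x  {0,1,2}  => 1  2->1 ok
  [21] x  {0,1,2}  => 1  1->1 ok
  [22] x  {0,1,2}  => 1  1->1 ok

0,1,1,3,0,1,3,1,3,2,3,0,1,3,2,2,2,3,2,2,1,1,1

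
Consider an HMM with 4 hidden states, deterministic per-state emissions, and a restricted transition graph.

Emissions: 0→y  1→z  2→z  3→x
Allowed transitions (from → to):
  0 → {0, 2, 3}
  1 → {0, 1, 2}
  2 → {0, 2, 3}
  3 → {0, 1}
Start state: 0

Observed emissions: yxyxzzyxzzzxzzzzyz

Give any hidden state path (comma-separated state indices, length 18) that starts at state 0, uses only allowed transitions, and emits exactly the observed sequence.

  [0] y  {0}  => 0  start
  [1] x  {3}  => 3  0->3 ok
  [2] y  {0}  => 0  3->0 ok
  [3] x  {3}  => 3  0->3 ok
  [4] z  {1,2}  => 1  3->1 ok
  [5] z  {1,2}  => 2  1->2 ok
  [6] y  {0}  => 0  2->0 ok
  [7] x  {3}  => 3  0->3 ok
  [8] z  {1,2}  => 1  3->1 ok
  [9] z  {1,2}  => 1  1->1 ok
  [10] z  {1,2}  => 2  1->2 ok
  [11] x  {3}  => 3  2->3 ok
  [12] z  {1,2}  => 1  3->1 ok
  [13] z  {1,2}  => 1  1->1 ok
  [14] z  {1,2}  => 1  1->1 ok
  [15] z  {1,2}  => 2  1->2 ok
  [16] y  {0}  => 0  2->0 ok
  [17] z  {1,2}  => 2  0->2 ok

0,3,0,3,1,2,0,3,1,1,2,3,1,1,1,2,0,2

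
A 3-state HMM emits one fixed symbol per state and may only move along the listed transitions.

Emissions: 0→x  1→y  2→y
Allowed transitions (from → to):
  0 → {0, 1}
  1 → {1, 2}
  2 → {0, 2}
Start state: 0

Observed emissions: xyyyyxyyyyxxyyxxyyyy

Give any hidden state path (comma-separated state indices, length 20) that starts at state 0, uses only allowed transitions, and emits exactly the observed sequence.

0,1,1,2,2,0,1,1,2,2,0,0,1,2,0,0,1,1,1,2

  pos 0: x in {0}, choose 0; start
  pos 1: y in {1,2}, choose 1; 0->1 ok
  pos 2: y in {1,2}, choose 1; 1->1 ok
  pos 3: y in {1,2}, choose 2; 1->2 ok
  pos 4: y in {1,2}, choose 2; 2->2 ok
  pos 5: x in {0}, choose 0; 2->0 ok
  pos 6: y in {1,2}, choose 1; 0->1 ok
  pos 7: y in {1,2}, choose 1; 1->1 ok
  pos 8: y in {1,2}, choose 2; 1->2 ok
  pos 9: y in {1,2}, choose 2; 2->2 ok
  pos 10: x in {0}, choose 0; 2->0 ok
  pos 11: x in {0}, choose 0; 0->0 ok
  pos 12: y in {1,2}, choose 1; 0->1 ok
  pos 13: y in {1,2}, choose 2; 1->2 ok
  pos 14: x in {0}, choose 0; 2->0 ok
  pos 15: x in {0}, choose 0; 0->0 ok
  pos 16: y in {1,2}, choose 1; 0->1 ok
  pos 17: y in {1,2}, choose 1; 1->1 ok
  pos 18: y in {1,2}, choose 1; 1->1 ok
  pos 19: y in {1,2}, choose 2; 1->2 ok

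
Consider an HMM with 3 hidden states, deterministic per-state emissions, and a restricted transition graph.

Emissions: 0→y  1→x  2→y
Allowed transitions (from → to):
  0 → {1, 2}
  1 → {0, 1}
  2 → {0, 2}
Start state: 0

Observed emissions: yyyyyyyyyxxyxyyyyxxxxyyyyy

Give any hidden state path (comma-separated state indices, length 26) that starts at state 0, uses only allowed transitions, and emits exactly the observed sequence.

  0: obs=y cand={0,2} pick 0 [start]
  1: obs=y cand={0,2} pick 2 [0->2 ok]
  2: obs=y cand={0,2} pick 2 [2->2 ok]
  3: obs=y cand={0,2} pick 2 [2->2 ok]
  4: obs=y cand={0,2} pick 2 [2->2 ok]
  5: obs=y cand={0,2} pick 2 [2->2 ok]
  6: obs=y cand={0,2} pick 2 [2->2 ok]
  7: obs=y cand={0,2} pick 2 [2->2 ok]
  8: obs=y cand={0,2} pick 0 [2->0 ok]
  9: obs=x cand={1} pick 1 [0->1 ok]
  10: obs=x cand={1} pick 1 [1->1 ok]
  11: obs=y cand={0,2} pick 0 [1->0 ok]
  12: obs=x cand={1} pick 1 [0->1 ok]
  13: obs=y cand={0,2} pick 0 [1->0 ok]
  14: obs=y cand={0,2} pick 2 [0->2 ok]
  15: obs=y cand={0,2} pick 2 [2->2 ok]
  16: obs=y cand={0,2} pick 0 [2->0 ok]
  17: obs=x cand={1} pick 1 [0->1 ok]
  18: obs=x cand={1} pick 1 [1->1 ok]
  19: obs=x cand={1} pick 1 [1->1 ok]
  20: obs=x cand={1} pick 1 [1->1 ok]
  21: obs=y cand={0,2} pick 0 [1->0 ok]
  22: obs=y cand={0,2} pick 2 [0->2 ok]
  23: obs=y cand={0,2} pick 2 [2->2 ok]
  24: obs=y cand={0,2} pick 2 [2->2 ok]
  25: obs=y cand={0,2} pick 2 [2->2 ok]

0,2,2,2,2,2,2,2,0,1,1,0,1,0,2,2,0,1,1,1,1,0,2,2,2,2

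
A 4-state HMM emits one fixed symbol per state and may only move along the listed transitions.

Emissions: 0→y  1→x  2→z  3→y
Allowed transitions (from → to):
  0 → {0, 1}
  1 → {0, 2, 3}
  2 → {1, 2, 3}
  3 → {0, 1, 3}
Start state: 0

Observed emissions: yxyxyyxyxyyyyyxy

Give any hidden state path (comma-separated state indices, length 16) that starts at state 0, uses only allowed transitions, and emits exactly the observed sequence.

0,1,0,1,3,0,1,3,1,0,0,0,0,0,1,3

  pos 0: y in {0,3}, choose 0; start
  pos 1: x in {1}, choose 1; 0->1 ok
  pos 2: y in {0,3}, choose 0; 1->0 ok
  pos 3: x in {1}, choose 1; 0->1 ok
  pos 4: y in {0,3}, choose 3; 1->3 ok
  pos 5: y in {0,3}, choose 0; 3->0 ok
  pos 6: x in {1}, choose 1; 0->1 ok
  pos 7: y in {0,3}, choose 3; 1->3 ok
  pos 8: x in {1}, choose 1; 3->1 ok
  pos 9: y in {0,3}, choose 0; 1->0 ok
  pos 10: y in {0,3}, choose 0; 0->0 ok
  pos 11: y in {0,3}, choose 0; 0->0 ok
  pos 12: y in {0,3}, choose 0; 0->0 ok
  pos 13: y in {0,3}, choose 0; 0->0 ok
  pos 14: x in {1}, choose 1; 0->1 ok
  pos 15: y in {0,3}, choose 3; 1->3 ok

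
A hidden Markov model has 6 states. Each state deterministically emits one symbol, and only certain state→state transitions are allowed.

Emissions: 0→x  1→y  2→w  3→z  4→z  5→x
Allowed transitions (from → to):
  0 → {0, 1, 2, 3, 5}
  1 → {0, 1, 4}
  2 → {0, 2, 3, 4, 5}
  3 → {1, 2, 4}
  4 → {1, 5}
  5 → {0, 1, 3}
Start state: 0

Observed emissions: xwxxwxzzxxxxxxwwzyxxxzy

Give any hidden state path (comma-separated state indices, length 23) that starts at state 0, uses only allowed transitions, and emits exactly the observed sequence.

0,2,0,0,2,5,3,4,5,0,0,5,0,0,2,2,4,1,0,5,0,3,1

  t0 'x' -> {0,5}, take 0 (start)
  t1 'w' -> {2}, take 2 (0->2 ok)
  t2 'x' -> {0,5}, take 0 (2->0 ok)
  t3 'x' -> {0,5}, take 0 (0->0 ok)
  t4 'w' -> {2}, take 2 (0->2 ok)
  t5 'x' -> {0,5}, take 5 (2->5 ok)
  t6 'z' -> {3,4}, take 3 (5->3 ok)
  t7 'z' -> {3,4}, take 4 (3->4 ok)
  t8 'x' -> {0,5}, take 5 (4->5 ok)
  t9 'x' -> {0,5}, take 0 (5->0 ok)
  t10 'x' -> {0,5}, take 0 (0->0 ok)
  t11 'x' -> {0,5}, take 5 (0->5 ok)
  t12 'x' -> {0,5}, take 0 (5->0 ok)
  t13 'x' -> {0,5}, take 0 (0->0 ok)
  t14 'w' -> {2}, take 2 (0->2 ok)
  t15 'w' -> {2}, take 2 (2->2 ok)
  t16 'z' -> {3,4}, take 4 (2->4 ok)
  t17 'y' -> {1}, take 1 (4->1 ok)
  t18 'x' -> {0,5}, take 0 (1->0 ok)
  t19 'x' -> {0,5}, take 5 (0->5 ok)
  t20 'x' -> {0,5}, take 0 (5->0 ok)
  t21 'z' -> {3,4}, take 3 (0->3 ok)
  t22 'y' -> {1}, take 1 (3->1 ok)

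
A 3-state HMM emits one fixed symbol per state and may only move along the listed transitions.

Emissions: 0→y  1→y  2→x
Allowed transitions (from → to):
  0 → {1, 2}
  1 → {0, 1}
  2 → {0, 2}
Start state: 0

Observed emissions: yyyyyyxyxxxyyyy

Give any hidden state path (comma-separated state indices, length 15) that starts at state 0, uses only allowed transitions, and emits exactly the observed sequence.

0,1,0,1,1,0,2,0,2,2,2,0,1,1,1

  pos 0: y in {0,1}, choose 0; start
  pos 1: y in {0,1}, choose 1; 0->1 ok
  pos 2: y in {0,1}, choose 0; 1->0 ok
  pos 3: y in {0,1}, choose 1; 0->1 ok
  pos 4: y in {0,1}, choose 1; 1->1 ok
  pos 5: y in {0,1}, choose 0; 1->0 ok
  pos 6: x in {2}, choose 2; 0->2 ok
  pos 7: y in {0,1}, choose 0; 2->0 ok
  pos 8: x in {2}, choose 2; 0->2 ok
  pos 9: x in {2}, choose 2; 2->2 ok
  pos 10: x in {2}, choose 2; 2->2 ok
  pos 11: y in {0,1}, choose 0; 2->0 ok
  pos 12: y in {0,1}, choose 1; 0->1 ok
  pos 13: y in {0,1}, choose 1; 1->1 ok
  pos 14: y in {0,1}, choose 1; 1->1 ok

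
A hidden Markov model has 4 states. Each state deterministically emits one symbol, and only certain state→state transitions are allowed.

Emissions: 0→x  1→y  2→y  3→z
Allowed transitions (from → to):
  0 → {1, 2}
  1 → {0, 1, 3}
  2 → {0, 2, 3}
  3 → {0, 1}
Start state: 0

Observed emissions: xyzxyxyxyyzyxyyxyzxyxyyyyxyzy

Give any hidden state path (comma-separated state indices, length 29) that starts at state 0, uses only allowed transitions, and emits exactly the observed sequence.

0,2,3,0,1,0,2,0,1,1,3,1,0,2,2,0,1,3,0,2,0,2,2,2,2,0,2,3,1

  pos 0: x in {0}, choose 0; start
  pos 1: y in {1,2}, choose 2; 0->2 ok
  pos 2: z in {3}, choose 3; 2->3 ok
  pos 3: x in {0}, choose 0; 3->0 ok
  pos 4: y in {1,2}, choose 1; 0->1 ok
  pos 5: x in {0}, choose 0; 1->0 ok
  pos 6: y in {1,2}, choose 2; 0->2 ok
  pos 7: x in {0}, choose 0; 2->0 ok
  pos 8: y in {1,2}, choose 1; 0->1 ok
  pos 9: y in {1,2}, choose 1; 1->1 ok
  pos 10: z in {3}, choose 3; 1->3 ok
  pos 11: y in {1,2}, choose 1; 3->1 ok
  pos 12: x in {0}, choose 0; 1->0 ok
  pos 13: y in {1,2}, choose 2; 0->2 ok
  pos 14: y in {1,2}, choose 2; 2->2 ok
  pos 15: x in {0}, choose 0; 2->0 ok
  pos 16: y in {1,2}, choose 1; 0->1 ok
  pos 17: z in {3}, choose 3; 1->3 ok
  pos 18: x in {0}, choose 0; 3->0 ok
  pos 19: y in {1,2}, choose 2; 0->2 ok
  pos 20: x in {0}, choose 0; 2->0 ok
  pos 21: y in {1,2}, choose 2; 0->2 ok
  pos 22: y in {1,2}, choose 2; 2->2 ok
  pos 23: y in {1,2}, choose 2; 2->2 ok
  pos 24: y in {1,2}, choose 2; 2->2 ok
  pos 25: x in {0}, choose 0; 2->0 ok
  pos 26: y in {1,2}, choose 2; 0->2 ok
  pos 27: z in {3}, choose 3; 2->3 ok
  pos 28: y in {1,2}, choose 1; 3->1 ok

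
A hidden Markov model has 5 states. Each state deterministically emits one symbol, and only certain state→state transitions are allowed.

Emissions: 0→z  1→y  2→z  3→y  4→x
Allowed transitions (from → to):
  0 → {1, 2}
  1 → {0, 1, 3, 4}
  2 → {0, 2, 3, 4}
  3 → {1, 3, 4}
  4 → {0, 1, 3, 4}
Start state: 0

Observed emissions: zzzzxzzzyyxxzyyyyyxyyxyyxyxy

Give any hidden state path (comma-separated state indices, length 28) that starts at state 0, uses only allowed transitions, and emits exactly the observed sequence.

0,2,0,2,4,0,2,2,3,1,4,4,0,1,1,1,3,3,4,3,1,4,3,1,4,1,4,1

  [0] z  {0,2}  => 0  start
  [1] z  {0,2}  => 2  0->2 ok
  [2] z  {0,2}  => 0  2->0 ok
  [3] z  {0,2}  => 2  0->2 ok
  [4] x  {4}  => 4  2->4 ok
  [5] z  {0,2}  => 0  4->0 ok
  [6] z  {0,2}  => 2  0->2 ok
  [7] z  {0,2}  => 2  2->2 ok
  [8] y  {1,3}  => 3  2->3 ok
  [9] y  {1,3}  => 1  3->1 ok
  [10] x  {4}  => 4  1->4 ok
  [11] x  {4}  => 4  4->4 ok
  [12] z  {0,2}  => 0  4->0 ok
  [13] y  {1,3}  => 1  0->1 ok
  [14] y  {1,3}  => 1  1->1 ok
  [15] y  {1,3}  => 1  1->1 ok
  [16] y  {1,3}  => 3  1->3 ok
  [17] y  {1,3}  => 3  3->3 ok
  [18] x  {4}  => 4  3->4 ok
  [19] y  {1,3}  => 3  4->3 ok
  [20] y  {1,3}  => 1  3->1 ok
  [21] x  {4}  => 4  1->4 ok
  [22] y  {1,3}  => 3  4->3 ok
  [23] y  {1,3}  => 1  3->1 ok
  [24] x  {4}  => 4  1->4 ok
  [25] y  {1,3}  => 1  4->1 ok
  [26] x  {4}  => 4  1->4 ok
  [27] y  {1,3}  => 1  4->1 ok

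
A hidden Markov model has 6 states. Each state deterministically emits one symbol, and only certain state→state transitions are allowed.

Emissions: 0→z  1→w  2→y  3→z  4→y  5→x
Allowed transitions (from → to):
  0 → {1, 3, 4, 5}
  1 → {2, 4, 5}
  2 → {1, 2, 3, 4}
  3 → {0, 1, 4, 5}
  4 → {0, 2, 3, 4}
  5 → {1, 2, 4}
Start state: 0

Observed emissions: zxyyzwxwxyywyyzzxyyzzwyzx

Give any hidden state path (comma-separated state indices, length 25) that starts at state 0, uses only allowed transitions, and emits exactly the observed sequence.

0,5,2,4,0,1,5,1,5,2,2,1,2,4,0,3,5,2,4,0,3,1,4,3,5

  0: obs=z cand={0,3} pick 0 [start]
  1: obs=x cand={5} pick 5 [0->5 ok]
  2: obs=y cand={2,4} pick 2 [5->2 ok]
  3: obs=y cand={2,4} pick 4 [2->4 ok]
  4: obs=z cand={0,3} pick 0 [4->0 ok]
  5: obs=w cand={1} pick 1 [0->1 ok]
  6: obs=x cand={5} pick 5 [1->5 ok]
  7: obs=w cand={1} pick 1 [5->1 ok]
  8: obs=x cand={5} pick 5 [1->5 ok]
  9: obs=y cand={2,4} pick 2 [5->2 ok]
  10: obs=y cand={2,4} pick 2 [2->2 ok]
  11: obs=w cand={1} pick 1 [2->1 ok]
  12: obs=y cand={2,4} pick 2 [1->2 ok]
  13: obs=y cand={2,4} pick 4 [2->4 ok]
  14: obs=z cand={0,3} pick 0 [4->0 ok]
  15: obs=z cand={0,3} pick 3 [0->3 ok]
  16: obs=x cand={5} pick 5 [3->5 ok]
  17: obs=y cand={2,4} pick 2 [5->2 ok]
  18: obs=y cand={2,4} pick 4 [2->4 ok]
  19: obs=z cand={0,3} pick 0 [4->0 ok]
  20: obs=z cand={0,3} pick 3 [0->3 ok]
  21: obs=w cand={1} pick 1 [3->1 ok]
  22: obs=y cand={2,4} pick 4 [1->4 ok]
  23: obs=z cand={0,3} pick 3 [4->3 ok]
  24: obs=x cand={5} pick 5 [3->5 ok]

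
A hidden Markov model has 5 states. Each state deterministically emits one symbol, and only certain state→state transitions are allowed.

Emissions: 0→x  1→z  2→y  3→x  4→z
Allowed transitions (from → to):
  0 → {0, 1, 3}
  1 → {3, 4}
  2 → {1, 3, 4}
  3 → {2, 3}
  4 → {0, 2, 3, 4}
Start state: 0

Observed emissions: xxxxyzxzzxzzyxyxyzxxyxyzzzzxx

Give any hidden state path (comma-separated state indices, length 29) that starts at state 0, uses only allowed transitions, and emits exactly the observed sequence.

0,3,3,3,2,4,0,1,4,0,1,4,2,3,2,3,2,4,0,3,2,3,2,1,4,4,4,3,3

  pos 0: x in {0,3}, choose 0; start
  pos 1: x in {0,3}, choose 3; 0->3 ok
  pos 2: x in {0,3}, choose 3; 3->3 ok
  pos 3: x in {0,3}, choose 3; 3->3 ok
  pos 4: y in {2}, choose 2; 3->2 ok
  pos 5: z in {1,4}, choose 4; 2->4 ok
  pos 6: x in {0,3}, choose 0; 4->0 ok
  pos 7: z in {1,4}, choose 1; 0->1 ok
  pos 8: z in {1,4}, choose 4; 1->4 ok
  pos 9: x in {0,3}, choose 0; 4->0 ok
  pos 10: z in {1,4}, choose 1; 0->1 ok
  pos 11: z in {1,4}, choose 4; 1->4 ok
  pos 12: y in {2}, choose 2; 4->2 ok
  pos 13: x in {0,3}, choose 3; 2->3 ok
  pos 14: y in {2}, choose 2; 3->2 ok
  pos 15: x in {0,3}, choose 3; 2->3 ok
  pos 16: y in {2}, choose 2; 3->2 ok
  pos 17: z in {1,4}, choose 4; 2->4 ok
  pos 18: x in {0,3}, choose 0; 4->0 ok
  pos 19: x in {0,3}, choose 3; 0->3 ok
  pos 20: y in {2}, choose 2; 3->2 ok
  pos 21: x in {0,3}, choose 3; 2->3 ok
  pos 22: y in {2}, choose 2; 3->2 ok
  pos 23: z in {1,4}, choose 1; 2->1 ok
  pos 24: z in {1,4}, choose 4; 1->4 ok
  pos 25: z in {1,4}, choose 4; 4->4 ok
  pos 26: z in {1,4}, choose 4; 4->4 ok
  pos 27: x in {0,3}, choose 3; 4->3 ok
  pos 28: x in {0,3}, choose 3; 3->3 ok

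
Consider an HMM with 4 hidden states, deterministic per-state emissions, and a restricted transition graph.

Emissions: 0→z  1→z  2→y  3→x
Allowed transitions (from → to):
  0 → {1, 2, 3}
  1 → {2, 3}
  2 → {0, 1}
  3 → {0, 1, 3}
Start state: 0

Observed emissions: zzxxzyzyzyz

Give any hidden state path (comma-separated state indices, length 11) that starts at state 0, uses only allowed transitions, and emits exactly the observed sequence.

  t0 'z' -> {0,1}, take 0 (start)
  t1 'z' -> {0,1}, take 1 (0->1 ok)
  t2 'x' -> {3}, take 3 (1->3 ok)
  t3 'x' -> {3}, take 3 (3->3 ok)
  t4 'z' -> {0,1}, take 0 (3->0 ok)
  t5 'y' -> {2}, take 2 (0->2 ok)
  t6 'z' -> {0,1}, take 0 (2->0 ok)
  t7 'y' -> {2}, take 2 (0->2 ok)
  t8 'z' -> {0,1}, take 0 (2->0 ok)
  t9 'y' -> {2}, take 2 (0->2 ok)
  t10 'z' -> {0,1}, take 1 (2->1 ok)

0,1,3,3,0,2,0,2,0,2,1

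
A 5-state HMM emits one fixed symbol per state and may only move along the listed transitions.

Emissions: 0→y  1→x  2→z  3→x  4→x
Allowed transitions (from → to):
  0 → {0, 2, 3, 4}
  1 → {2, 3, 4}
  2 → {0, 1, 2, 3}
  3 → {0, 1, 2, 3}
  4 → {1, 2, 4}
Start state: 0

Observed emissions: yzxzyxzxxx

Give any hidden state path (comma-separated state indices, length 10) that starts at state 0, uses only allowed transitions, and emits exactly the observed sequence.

  [0] y  {0}  => 0  start
  [1] z  {2}  => 2  0->2 ok
  [2] x  {1,3,4}  => 3  2->3 ok
  [3] z  {2}  => 2  3->2 ok
  [4] y  {0}  => 0  2->0 ok
  [5] x  {1,3,4}  => 4  0->4 ok
  [6] z  {2}  => 2  4->2 ok
  [7] x  {1,3,4}  => 1  2->1 ok
  [8] x  {1,3,4}  => 3  1->3 ok
  [9] x  {1,3,4}  => 3  3->3 ok

0,2,3,2,0,4,2,1,3,3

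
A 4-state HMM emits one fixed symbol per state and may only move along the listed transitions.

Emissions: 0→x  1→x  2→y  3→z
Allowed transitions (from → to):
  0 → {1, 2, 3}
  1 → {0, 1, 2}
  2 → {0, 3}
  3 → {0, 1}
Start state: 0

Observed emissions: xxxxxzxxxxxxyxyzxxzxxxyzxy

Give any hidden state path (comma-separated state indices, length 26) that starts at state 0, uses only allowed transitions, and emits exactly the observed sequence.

0,1,0,1,0,3,0,1,1,0,1,1,2,0,2,3,1,0,3,1,1,0,2,3,0,2

  0: obs=x cand={0,1} pick 0 [start]
  1: obs=x cand={0,1} pick 1 [0->1 ok]
  2: obs=x cand={0,1} pick 0 [1->0 ok]
  3: obs=x cand={0,1} pick 1 [0->1 ok]
  4: obs=x cand={0,1} pick 0 [1->0 ok]
  5: obs=z cand={3} pick 3 [0->3 ok]
  6: obs=x cand={0,1} pick 0 [3->0 ok]
  7: obs=x cand={0,1} pick 1 [0->1 ok]
  8: obs=x cand={0,1} pick 1 [1->1 ok]
  9: obs=x cand={0,1} pick 0 [1->0 ok]
  10: obs=x cand={0,1} pick 1 [0->1 ok]
  11: obs=x cand={0,1} pick 1 [1->1 ok]
  12: obs=y cand={2} pick 2 [1->2 ok]
  13: obs=x cand={0,1} pick 0 [2->0 ok]
  14: obs=y cand={2} pick 2 [0->2 ok]
  15: obs=z cand={3} pick 3 [2->3 ok]
  16: obs=x cand={0,1} pick 1 [3->1 ok]
  17: obs=x cand={0,1} pick 0 [1->0 ok]
  18: obs=z cand={3} pick 3 [0->3 ok]
  19: obs=x cand={0,1} pick 1 [3->1 ok]
  20: obs=x cand={0,1} pick 1 [1->1 ok]
  21: obs=x cand={0,1} pick 0 [1->0 ok]
  22: obs=y cand={2} pick 2 [0->2 ok]
  23: obs=z cand={3} pick 3 [2->3 ok]
  24: obs=x cand={0,1} pick 0 [3->0 ok]
  25: obs=y cand={2} pick 2 [0->2 ok]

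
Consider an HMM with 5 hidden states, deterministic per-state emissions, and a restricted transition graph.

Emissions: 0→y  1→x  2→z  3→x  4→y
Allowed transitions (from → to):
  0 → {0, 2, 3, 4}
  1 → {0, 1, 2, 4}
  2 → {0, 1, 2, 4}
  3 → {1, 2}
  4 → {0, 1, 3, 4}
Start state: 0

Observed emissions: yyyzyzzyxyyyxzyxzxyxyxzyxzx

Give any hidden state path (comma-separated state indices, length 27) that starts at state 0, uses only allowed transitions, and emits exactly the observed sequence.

0,4,0,2,0,2,2,4,1,4,4,0,3,2,0,3,2,1,4,1,4,1,2,4,1,2,1

  t0 'y' -> {0,4}, take 0 (start)
  t1 'y' -> {0,4}, take 4 (0->4 ok)
  t2 'y' -> {0,4}, take 0 (4->0 ok)
  t3 'z' -> {2}, take 2 (0->2 ok)
  t4 'y' -> {0,4}, take 0 (2->0 ok)
  t5 'z' -> {2}, take 2 (0->2 ok)
  t6 'z' -> {2}, take 2 (2->2 ok)
  t7 'y' -> {0,4}, take 4 (2->4 ok)
  t8 'x' -> {1,3}, take 1 (4->1 ok)
  t9 'y' -> {0,4}, take 4 (1->4 ok)
  t10 'y' -> {0,4}, take 4 (4->4 ok)
  t11 'y' -> {0,4}, take 0 (4->0 ok)
  t12 'x' -> {1,3}, take 3 (0->3 ok)
  t13 'z' -> {2}, take 2 (3->2 ok)
  t14 'y' -> {0,4}, take 0 (2->0 ok)
  t15 'x' -> {1,3}, take 3 (0->3 ok)
  t16 'z' -> {2}, take 2 (3->2 ok)
  t17 'x' -> {1,3}, take 1 (2->1 ok)
  t18 'y' -> {0,4}, take 4 (1->4 ok)
  t19 'x' -> {1,3}, take 1 (4->1 ok)
  t20 'y' -> {0,4}, take 4 (1->4 ok)
  t21 'x' -> {1,3}, take 1 (4->1 ok)
  t22 'z' -> {2}, take 2 (1->2 ok)
  t23 'y' -> {0,4}, take 4 (2->4 ok)
  t24 'x' -> {1,3}, take 1 (4->1 ok)
  t25 'z' -> {2}, take 2 (1->2 ok)
  t26 'x' -> {1,3}, take 1 (2->1 ok)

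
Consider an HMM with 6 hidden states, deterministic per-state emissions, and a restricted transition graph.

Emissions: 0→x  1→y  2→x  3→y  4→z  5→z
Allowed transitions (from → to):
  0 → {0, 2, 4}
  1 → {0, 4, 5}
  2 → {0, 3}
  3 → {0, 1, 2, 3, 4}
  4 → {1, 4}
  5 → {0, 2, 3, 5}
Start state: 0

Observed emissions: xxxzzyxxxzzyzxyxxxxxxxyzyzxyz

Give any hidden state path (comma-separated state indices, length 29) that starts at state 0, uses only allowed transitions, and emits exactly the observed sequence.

  pos 0: x in {0,2}, choose 0; start
  pos 1: x in {0,2}, choose 0; 0->0 ok
  pos 2: x in {0,2}, choose 0; 0->0 ok
  pos 3: z in {4,5}, choose 4; 0->4 ok
  pos 4: z in {4,5}, choose 4; 4->4 ok
  pos 5: y in {1,3}, choose 1; 4->1 ok
  pos 6: x in {0,2}, choose 0; 1->0 ok
  pos 7: x in {0,2}, choose 0; 0->0 ok
  pos 8: x in {0,2}, choose 0; 0->0 ok
  pos 9: z in {4,5}, choose 4; 0->4 ok
  pos 10: z in {4,5}, choose 4; 4->4 ok
  pos 11: y in {1,3}, choose 1; 4->1 ok
  pos 12: z in {4,5}, choose 5; 1->5 ok
  pos 13: x in {0,2}, choose 2; 5->2 ok
  pos 14: y in {1,3}, choose 3; 2->3 ok
  pos 15: x in {0,2}, choose 0; 3->0 ok
  pos 16: x in {0,2}, choose 2; 0->2 ok
  pos 17: x in {0,2}, choose 0; 2->0 ok
  pos 18: x in {0,2}, choose 0; 0->0 ok
  pos 19: x in {0,2}, choose 0; 0->0 ok
  pos 20: x in {0,2}, choose 0; 0->0 ok
  pos 21: x in {0,2}, choose 2; 0->2 ok
  pos 22: y in {1,3}, choose 3; 2->3 ok
  pos 23: z in {4,5}, choose 4; 3->4 ok
  pos 24: y in {1,3}, choose 1; 4->1 ok
  pos 25: z in {4,5}, choose 5; 1->5 ok
  pos 26: x in {0,2}, choose 2; 5->2 ok
  pos 27: y in {1,3}, choose 3; 2->3 ok
  pos 28: z in {4,5}, choose 4; 3->4 ok

0,0,0,4,4,1,0,0,0,4,4,1,5,2,3,0,2,0,0,0,0,2,3,4,1,5,2,3,4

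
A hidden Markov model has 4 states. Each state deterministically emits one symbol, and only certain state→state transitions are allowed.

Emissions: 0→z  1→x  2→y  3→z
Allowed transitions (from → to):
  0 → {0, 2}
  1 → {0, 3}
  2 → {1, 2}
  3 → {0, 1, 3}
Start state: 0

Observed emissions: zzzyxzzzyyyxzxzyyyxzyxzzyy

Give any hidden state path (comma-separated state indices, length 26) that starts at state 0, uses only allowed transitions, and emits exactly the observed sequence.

0,0,0,2,1,3,3,0,2,2,2,1,3,1,0,2,2,2,1,0,2,1,3,0,2,2

  t0 'z' -> {0,3}, take 0 (start)
  t1 'z' -> {0,3}, take 0 (0->0 ok)
  t2 'z' -> {0,3}, take 0 (0->0 ok)
  t3 'y' -> {2}, take 2 (0->2 ok)
  t4 'x' -> {1}, take 1 (2->1 ok)
  t5 'z' -> {0,3}, take 3 (1->3 ok)
  t6 'z' -> {0,3}, take 3 (3->3 ok)
  t7 'z' -> {0,3}, take 0 (3->0 ok)
  t8 'y' -> {2}, take 2 (0->2 ok)
  t9 'y' -> {2}, take 2 (2->2 ok)
  t10 'y' -> {2}, take 2 (2->2 ok)
  t11 'x' -> {1}, take 1 (2->1 ok)
  t12 'z' -> {0,3}, take 3 (1->3 ok)
  t13 'x' -> {1}, take 1 (3->1 ok)
  t14 'z' -> {0,3}, take 0 (1->0 ok)
  t15 'y' -> {2}, take 2 (0->2 ok)
  t16 'y' -> {2}, take 2 (2->2 ok)
  t17 'y' -> {2}, take 2 (2->2 ok)
  t18 'x' -> {1}, take 1 (2->1 ok)
  t19 'z' -> {0,3}, take 0 (1->0 ok)
  t20 'y' -> {2}, take 2 (0->2 ok)
  t21 'x' -> {1}, take 1 (2->1 ok)
  t22 'z' -> {0,3}, take 3 (1->3 ok)
  t23 'z' -> {0,3}, take 0 (3->0 ok)
  t24 'y' -> {2}, take 2 (0->2 ok)
  t25 'y' -> {2}, take 2 (2->2 ok)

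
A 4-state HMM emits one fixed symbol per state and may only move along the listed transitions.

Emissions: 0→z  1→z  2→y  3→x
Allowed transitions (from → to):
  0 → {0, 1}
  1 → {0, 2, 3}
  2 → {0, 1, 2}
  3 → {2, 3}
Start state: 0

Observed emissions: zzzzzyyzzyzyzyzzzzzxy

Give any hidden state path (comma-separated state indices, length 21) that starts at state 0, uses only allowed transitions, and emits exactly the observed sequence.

0,0,0,0,1,2,2,0,1,2,1,2,1,2,0,0,0,0,1,3,2

  0: obs=z cand={0,1} pick 0 [start]
  1: obs=z cand={0,1} pick 0 [0->0 ok]
  2: obs=z cand={0,1} pick 0 [0->0 ok]
  3: obs=z cand={0,1} pick 0 [0->0 ok]
  4: obs=z cand={0,1} pick 1 [0->1 ok]
  5: obs=y cand={2} pick 2 [1->2 ok]
  6: obs=y cand={2} pick 2 [2->2 ok]
  7: obs=z cand={0,1} pick 0 [2->0 ok]
  8: obs=z cand={0,1} pick 1 [0->1 ok]
  9: obs=y cand={2} pick 2 [1->2 ok]
  10: obs=z cand={0,1} pick 1 [2->1 ok]
  11: obs=y cand={2} pick 2 [1->2 ok]
  12: obs=z cand={0,1} pick 1 [2->1 ok]
  13: obs=y cand={2} pick 2 [1->2 ok]
  14: obs=z cand={0,1} pick 0 [2->0 ok]
  15: obs=z cand={0,1} pick 0 [0->0 ok]
  16: obs=z cand={0,1} pick 0 [0->0 ok]
  17: obs=z cand={0,1} pick 0 [0->0 ok]
  18: obs=z cand={0,1} pick 1 [0->1 ok]
  19: obs=x cand={3} pick 3 [1->3 ok]
  20: obs=y cand={2} pick 2 [3->2 ok]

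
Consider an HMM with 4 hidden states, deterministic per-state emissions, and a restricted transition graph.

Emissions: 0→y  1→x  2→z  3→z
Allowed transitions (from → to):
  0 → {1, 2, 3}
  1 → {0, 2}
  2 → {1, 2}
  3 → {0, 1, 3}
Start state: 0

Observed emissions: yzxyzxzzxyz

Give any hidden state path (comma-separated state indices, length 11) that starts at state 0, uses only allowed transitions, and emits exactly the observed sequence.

0,2,1,0,3,1,2,2,1,0,2

  [0] y  {0}  => 0  start
  [1] z  {2,3}  => 2  0->2 ok
  [2] x  {1}  => 1  2->1 ok
  [3] y  {0}  => 0  1->0 ok
  [4] z  {2,3}  => 3  0->3 ok
  [5] x  {1}  => 1  3->1 ok
  [6] z  {2,3}  => 2  1->2 ok
  [7] z  {2,3}  => 2  2->2 ok
  [8] x  {1}  => 1  2->1 ok
  [9] y  {0}  => 0  1->0 ok
  [10] z  {2,3}  => 2  0->2 ok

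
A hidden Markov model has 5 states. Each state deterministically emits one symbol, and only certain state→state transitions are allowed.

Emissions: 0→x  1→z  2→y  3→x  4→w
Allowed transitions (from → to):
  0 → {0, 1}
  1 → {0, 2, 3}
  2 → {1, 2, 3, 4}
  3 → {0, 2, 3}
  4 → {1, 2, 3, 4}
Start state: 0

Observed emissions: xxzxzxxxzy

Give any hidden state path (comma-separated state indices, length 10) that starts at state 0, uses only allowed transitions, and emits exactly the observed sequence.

  0: obs=x cand={0,3} pick 0 [start]
  1: obs=x cand={0,3} pick 0 [0->0 ok]
  2: obs=z cand={1} pick 1 [0->1 ok]
  3: obs=x cand={0,3} pick 0 [1->0 ok]
  4: obs=z cand={1} pick 1 [0->1 ok]
  5: obs=x cand={0,3} pick 3 [1->3 ok]
  6: obs=x cand={0,3} pick 3 [3->3 ok]
  7: obs=x cand={0,3} pick 0 [3->0 ok]
  8: obs=z cand={1} pick 1 [0->1 ok]
  9: obs=y cand={2} pick 2 [1->2 ok]

0,0,1,0,1,3,3,0,1,2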